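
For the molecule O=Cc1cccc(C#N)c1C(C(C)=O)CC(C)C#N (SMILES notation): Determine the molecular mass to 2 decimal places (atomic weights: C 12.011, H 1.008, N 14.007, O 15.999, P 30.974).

254.29 g/mol

First, the molecular formula is C15H14N2O2 (counting implicit H from valence).
  C: 15 × 12.011 = 180.165
  H: 14 × 1.008 = 14.112
  N: 2 × 14.007 = 28.014
  O: 2 × 15.999 = 31.998
Sum: 15×12.011 + 14×1.008 + 2×14.007 + 2×15.999 = 254.289 → 254.29 g/mol.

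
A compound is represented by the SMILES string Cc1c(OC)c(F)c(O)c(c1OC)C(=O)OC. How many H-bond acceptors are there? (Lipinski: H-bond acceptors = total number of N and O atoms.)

5

N atoms: 0; O atoms: 5.
Lipinski HBA = 0 + 5 = 5.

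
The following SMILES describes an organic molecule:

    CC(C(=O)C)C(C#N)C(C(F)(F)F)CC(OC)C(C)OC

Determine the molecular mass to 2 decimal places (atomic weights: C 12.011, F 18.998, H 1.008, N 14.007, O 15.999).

309.33 g/mol

First, the molecular formula is C14H22F3NO3 (counting implicit H from valence).
  C: 14 × 12.011 = 168.154
  F: 3 × 18.998 = 56.994
  H: 22 × 1.008 = 22.176
  N: 1 × 14.007 = 14.007
  O: 3 × 15.999 = 47.997
Sum: 14×12.011 + 3×18.998 + 22×1.008 + 1×14.007 + 3×15.999 = 309.328 → 309.33 g/mol.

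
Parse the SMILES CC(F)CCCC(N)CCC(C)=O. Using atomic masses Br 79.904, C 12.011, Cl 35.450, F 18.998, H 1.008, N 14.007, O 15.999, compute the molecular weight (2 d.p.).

189.27 g/mol

First, the molecular formula is C10H20FNO (counting implicit H from valence).
  C: 10 × 12.011 = 120.110
  F: 1 × 18.998 = 18.998
  H: 20 × 1.008 = 20.160
  N: 1 × 14.007 = 14.007
  O: 1 × 15.999 = 15.999
Sum: 10×12.011 + 1×18.998 + 20×1.008 + 1×14.007 + 1×15.999 = 189.274 → 189.27 g/mol.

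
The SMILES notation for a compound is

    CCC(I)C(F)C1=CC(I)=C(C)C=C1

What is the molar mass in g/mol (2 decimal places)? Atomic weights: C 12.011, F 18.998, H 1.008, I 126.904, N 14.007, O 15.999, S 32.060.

418.03 g/mol

First, the molecular formula is C11H13FI2 (counting implicit H from valence).
  C: 11 × 12.011 = 132.121
  F: 1 × 18.998 = 18.998
  H: 13 × 1.008 = 13.104
  I: 2 × 126.904 = 253.808
Sum: 11×12.011 + 1×18.998 + 13×1.008 + 2×126.904 = 418.031 → 418.03 g/mol.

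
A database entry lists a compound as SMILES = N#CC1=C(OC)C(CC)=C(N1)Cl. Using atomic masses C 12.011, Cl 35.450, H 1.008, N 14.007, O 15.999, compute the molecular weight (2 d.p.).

First, the molecular formula is C8H9ClN2O (counting implicit H from valence).
  C: 8 × 12.011 = 96.088
  Cl: 1 × 35.450 = 35.450
  H: 9 × 1.008 = 9.072
  N: 2 × 14.007 = 28.014
  O: 1 × 15.999 = 15.999
Sum: 8×12.011 + 1×35.450 + 9×1.008 + 2×14.007 + 1×15.999 = 184.623 → 184.62 g/mol.

184.62 g/mol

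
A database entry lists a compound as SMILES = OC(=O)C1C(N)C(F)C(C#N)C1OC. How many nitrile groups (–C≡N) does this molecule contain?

1

The nitrile motif appears at heavy-atom position 10 in the SMILES.
Other groups present: 1 carboxylic acid, 1 ether, 1 primary amine.
Nitrile count: 1.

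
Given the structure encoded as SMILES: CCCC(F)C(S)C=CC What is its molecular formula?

C8H15FS

Walk through each heavy atom and fill implicit hydrogens from standard valence (C 4, N 3, O 2, S 2, halogen 1):
  atom 1: C, bond orders sum to 1 (valence 4) → 3 H
  atom 2: C, bond orders sum to 2 (valence 4) → 2 H
  atom 3: C, bond orders sum to 2 (valence 4) → 2 H
  atom 4: C, bond orders sum to 3 (valence 4) → 1 H
  atom 5: F (halogen, monovalent) → 0 H
  atom 6: C, bond orders sum to 3 (valence 4) → 1 H
  atom 7: S, bond orders sum to 1 (valence 2) → 1 H
  atom 8: C, bond orders sum to 3 (valence 4) → 1 H
  atom 9: C, bond orders sum to 3 (valence 4) → 1 H
  atom 10: C, bond orders sum to 1 (valence 4) → 3 H
Totals → C:8, H:15, F:1, S:1.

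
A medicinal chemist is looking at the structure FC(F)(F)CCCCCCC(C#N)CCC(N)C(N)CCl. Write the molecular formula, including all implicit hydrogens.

Walk through each heavy atom and fill implicit hydrogens from standard valence (C 4, N 3, O 2, S 2, halogen 1):
  atom 1: F (halogen, monovalent) → 0 H
  atom 2: C, bond orders sum to 4 (valence 4) → 0 H
  atom 3: F (halogen, monovalent) → 0 H
  atom 4: F (halogen, monovalent) → 0 H
  atom 5: C, bond orders sum to 2 (valence 4) → 2 H
  atom 6: C, bond orders sum to 2 (valence 4) → 2 H
  atom 7: C, bond orders sum to 2 (valence 4) → 2 H
  atom 8: C, bond orders sum to 2 (valence 4) → 2 H
  atom 9: C, bond orders sum to 2 (valence 4) → 2 H
  atom 10: C, bond orders sum to 2 (valence 4) → 2 H
  atom 11: C, bond orders sum to 3 (valence 4) → 1 H
  atom 12: C, bond orders sum to 4 (valence 4) → 0 H
  atom 13: N, bond orders sum to 3 (valence 3) → 0 H
  atom 14: C, bond orders sum to 2 (valence 4) → 2 H
  atom 15: C, bond orders sum to 2 (valence 4) → 2 H
  atom 16: C, bond orders sum to 3 (valence 4) → 1 H
  atom 17: N, bond orders sum to 1 (valence 3) → 2 H
  atom 18: C, bond orders sum to 3 (valence 4) → 1 H
  atom 19: N, bond orders sum to 1 (valence 3) → 2 H
  atom 20: C, bond orders sum to 2 (valence 4) → 2 H
  atom 21: Cl (halogen, monovalent) → 0 H
Totals → C:14, H:25, Cl:1, F:3, N:3.

C14H25ClF3N3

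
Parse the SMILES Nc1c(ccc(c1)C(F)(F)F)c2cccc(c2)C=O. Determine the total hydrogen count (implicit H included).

Walk through each heavy atom and fill implicit hydrogens from standard valence (C 4, N 3, O 2, S 2, halogen 1); for lowercase aromatic atoms, an aromatic c carries 1 H when it has two neighbours and 0 H with three, and aromatic n carries 0 H:
  atom 1: N, bond orders sum to 1 (valence 3) → 2 H
  atom 2: aromatic c, 3 neighbours → 0 H
  atom 3: aromatic c, 3 neighbours → 0 H
  atom 4: aromatic c, 2 neighbours → 1 H
  atom 5: aromatic c, 2 neighbours → 1 H
  atom 6: aromatic c, 3 neighbours → 0 H
  atom 7: aromatic c, 2 neighbours → 1 H
  atom 8: C, bond orders sum to 4 (valence 4) → 0 H
  atom 9: F (halogen, monovalent) → 0 H
  atom 10: F (halogen, monovalent) → 0 H
  atom 11: F (halogen, monovalent) → 0 H
  atom 12: aromatic c, 3 neighbours → 0 H
  atom 13: aromatic c, 2 neighbours → 1 H
  atom 14: aromatic c, 2 neighbours → 1 H
  atom 15: aromatic c, 2 neighbours → 1 H
  atom 16: aromatic c, 3 neighbours → 0 H
  atom 17: aromatic c, 2 neighbours → 1 H
  atom 18: C, bond orders sum to 3 (valence 4) → 1 H
  atom 19: O, bond orders sum to 2 (valence 2) → 0 H
Total hydrogens: 10.

10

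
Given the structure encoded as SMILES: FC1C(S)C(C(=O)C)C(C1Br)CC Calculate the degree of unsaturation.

Degree of unsaturation = (number of rings) + (number of π bonds).
Ring closures in the SMILES: 1.
π bonds: 1 double bond (each 1 DoU) → 1 DoU from unsaturation.
Total DoU = 1 + 1 = 2.

2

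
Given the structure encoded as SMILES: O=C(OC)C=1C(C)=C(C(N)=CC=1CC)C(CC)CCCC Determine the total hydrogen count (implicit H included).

Walk through each heavy atom and fill implicit hydrogens from standard valence (C 4, N 3, O 2, S 2, halogen 1):
  atom 1: O, bond orders sum to 2 (valence 2) → 0 H
  atom 2: C, bond orders sum to 4 (valence 4) → 0 H
  atom 3: O, bond orders sum to 2 (valence 2) → 0 H
  atom 4: C, bond orders sum to 1 (valence 4) → 3 H
  atom 5: C, bond orders sum to 4 (valence 4) → 0 H
  atom 6: C, bond orders sum to 4 (valence 4) → 0 H
  atom 7: C, bond orders sum to 1 (valence 4) → 3 H
  atom 8: C, bond orders sum to 4 (valence 4) → 0 H
  atom 9: C, bond orders sum to 4 (valence 4) → 0 H
  atom 10: N, bond orders sum to 1 (valence 3) → 2 H
  atom 11: C, bond orders sum to 3 (valence 4) → 1 H
  atom 12: C, bond orders sum to 4 (valence 4) → 0 H
  atom 13: C, bond orders sum to 2 (valence 4) → 2 H
  atom 14: C, bond orders sum to 1 (valence 4) → 3 H
  atom 15: C, bond orders sum to 3 (valence 4) → 1 H
  atom 16: C, bond orders sum to 2 (valence 4) → 2 H
  atom 17: C, bond orders sum to 1 (valence 4) → 3 H
  atom 18: C, bond orders sum to 2 (valence 4) → 2 H
  atom 19: C, bond orders sum to 2 (valence 4) → 2 H
  atom 20: C, bond orders sum to 2 (valence 4) → 2 H
  atom 21: C, bond orders sum to 1 (valence 4) → 3 H
Total hydrogens: 29.

29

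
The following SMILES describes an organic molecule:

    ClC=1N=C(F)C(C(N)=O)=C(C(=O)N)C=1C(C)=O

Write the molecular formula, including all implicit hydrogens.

Walk through each heavy atom and fill implicit hydrogens from standard valence (C 4, N 3, O 2, S 2, halogen 1):
  atom 1: Cl (halogen, monovalent) → 0 H
  atom 2: C, bond orders sum to 4 (valence 4) → 0 H
  atom 3: N, bond orders sum to 3 (valence 3) → 0 H
  atom 4: C, bond orders sum to 4 (valence 4) → 0 H
  atom 5: F (halogen, monovalent) → 0 H
  atom 6: C, bond orders sum to 4 (valence 4) → 0 H
  atom 7: C, bond orders sum to 4 (valence 4) → 0 H
  atom 8: N, bond orders sum to 1 (valence 3) → 2 H
  atom 9: O, bond orders sum to 2 (valence 2) → 0 H
  atom 10: C, bond orders sum to 4 (valence 4) → 0 H
  atom 11: C, bond orders sum to 4 (valence 4) → 0 H
  atom 12: O, bond orders sum to 2 (valence 2) → 0 H
  atom 13: N, bond orders sum to 1 (valence 3) → 2 H
  atom 14: C, bond orders sum to 4 (valence 4) → 0 H
  atom 15: C, bond orders sum to 4 (valence 4) → 0 H
  atom 16: C, bond orders sum to 1 (valence 4) → 3 H
  atom 17: O, bond orders sum to 2 (valence 2) → 0 H
Totals → C:9, H:7, Cl:1, F:1, N:3, O:3.
In Hill order: C9H7ClFN3O3.

C9H7ClFN3O3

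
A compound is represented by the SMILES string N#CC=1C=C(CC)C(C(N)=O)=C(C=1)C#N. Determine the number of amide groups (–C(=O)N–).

1

The amide motif appears at heavy-atom position 9 in the SMILES.
Other groups present: 2 nitrile.
Amide count: 1.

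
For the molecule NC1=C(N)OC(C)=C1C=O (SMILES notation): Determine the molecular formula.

Walk through each heavy atom and fill implicit hydrogens from standard valence (C 4, N 3, O 2, S 2, halogen 1):
  atom 1: N, bond orders sum to 1 (valence 3) → 2 H
  atom 2: C, bond orders sum to 4 (valence 4) → 0 H
  atom 3: C, bond orders sum to 4 (valence 4) → 0 H
  atom 4: N, bond orders sum to 1 (valence 3) → 2 H
  atom 5: O, bond orders sum to 2 (valence 2) → 0 H
  atom 6: C, bond orders sum to 4 (valence 4) → 0 H
  atom 7: C, bond orders sum to 1 (valence 4) → 3 H
  atom 8: C, bond orders sum to 4 (valence 4) → 0 H
  atom 9: C, bond orders sum to 3 (valence 4) → 1 H
  atom 10: O, bond orders sum to 2 (valence 2) → 0 H
Totals → C:6, H:8, N:2, O:2.

C6H8N2O2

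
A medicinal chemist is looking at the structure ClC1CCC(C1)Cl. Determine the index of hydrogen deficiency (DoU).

Degree of unsaturation = (number of rings) + (number of π bonds).
Ring closures in the SMILES: 1.
π bonds: none → 0 DoU from unsaturation.
Total DoU = 1 + 0 = 1.

1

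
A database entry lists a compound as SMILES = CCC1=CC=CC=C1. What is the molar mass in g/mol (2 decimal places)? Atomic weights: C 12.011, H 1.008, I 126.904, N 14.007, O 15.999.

First, the molecular formula is C8H10 (counting implicit H from valence).
  C: 8 × 12.011 = 96.088
  H: 10 × 1.008 = 10.080
Sum: 8×12.011 + 10×1.008 = 106.168 → 106.17 g/mol.

106.17 g/mol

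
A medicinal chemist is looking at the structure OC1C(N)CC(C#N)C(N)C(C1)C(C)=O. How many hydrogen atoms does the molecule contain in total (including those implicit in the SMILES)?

17

Walk through each heavy atom and fill implicit hydrogens from standard valence (C 4, N 3, O 2, S 2, halogen 1):
  atom 1: O, bond orders sum to 1 (valence 2) → 1 H
  atom 2: C, bond orders sum to 3 (valence 4) → 1 H
  atom 3: C, bond orders sum to 3 (valence 4) → 1 H
  atom 4: N, bond orders sum to 1 (valence 3) → 2 H
  atom 5: C, bond orders sum to 2 (valence 4) → 2 H
  atom 6: C, bond orders sum to 3 (valence 4) → 1 H
  atom 7: C, bond orders sum to 4 (valence 4) → 0 H
  atom 8: N, bond orders sum to 3 (valence 3) → 0 H
  atom 9: C, bond orders sum to 3 (valence 4) → 1 H
  atom 10: N, bond orders sum to 1 (valence 3) → 2 H
  atom 11: C, bond orders sum to 3 (valence 4) → 1 H
  atom 12: C, bond orders sum to 2 (valence 4) → 2 H
  atom 13: C, bond orders sum to 4 (valence 4) → 0 H
  atom 14: C, bond orders sum to 1 (valence 4) → 3 H
  atom 15: O, bond orders sum to 2 (valence 2) → 0 H
Total hydrogens: 17.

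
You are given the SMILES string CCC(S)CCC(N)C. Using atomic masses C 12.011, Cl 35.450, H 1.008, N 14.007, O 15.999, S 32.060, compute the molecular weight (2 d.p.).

147.28 g/mol

First, the molecular formula is C7H17NS (counting implicit H from valence).
  C: 7 × 12.011 = 84.077
  H: 17 × 1.008 = 17.136
  N: 1 × 14.007 = 14.007
  S: 1 × 32.060 = 32.060
Sum: 7×12.011 + 17×1.008 + 1×14.007 + 1×32.060 = 147.280 → 147.28 g/mol.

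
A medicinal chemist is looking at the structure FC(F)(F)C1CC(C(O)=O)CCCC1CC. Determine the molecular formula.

Walk through each heavy atom and fill implicit hydrogens from standard valence (C 4, N 3, O 2, S 2, halogen 1):
  atom 1: F (halogen, monovalent) → 0 H
  atom 2: C, bond orders sum to 4 (valence 4) → 0 H
  atom 3: F (halogen, monovalent) → 0 H
  atom 4: F (halogen, monovalent) → 0 H
  atom 5: C, bond orders sum to 3 (valence 4) → 1 H
  atom 6: C, bond orders sum to 2 (valence 4) → 2 H
  atom 7: C, bond orders sum to 3 (valence 4) → 1 H
  atom 8: C, bond orders sum to 4 (valence 4) → 0 H
  atom 9: O, bond orders sum to 1 (valence 2) → 1 H
  atom 10: O, bond orders sum to 2 (valence 2) → 0 H
  atom 11: C, bond orders sum to 2 (valence 4) → 2 H
  atom 12: C, bond orders sum to 2 (valence 4) → 2 H
  atom 13: C, bond orders sum to 2 (valence 4) → 2 H
  atom 14: C, bond orders sum to 3 (valence 4) → 1 H
  atom 15: C, bond orders sum to 2 (valence 4) → 2 H
  atom 16: C, bond orders sum to 1 (valence 4) → 3 H
Totals → C:11, H:17, F:3, O:2.

C11H17F3O2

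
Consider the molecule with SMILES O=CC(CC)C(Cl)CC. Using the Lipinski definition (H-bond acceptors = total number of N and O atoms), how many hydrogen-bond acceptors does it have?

N atoms: 0; O atoms: 1.
Lipinski HBA = 0 + 1 = 1.

1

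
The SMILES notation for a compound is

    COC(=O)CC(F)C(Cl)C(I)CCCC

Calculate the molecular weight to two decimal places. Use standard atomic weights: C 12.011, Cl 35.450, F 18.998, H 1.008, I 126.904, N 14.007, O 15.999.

350.60 g/mol

First, the molecular formula is C10H17ClFIO2 (counting implicit H from valence).
  C: 10 × 12.011 = 120.110
  Cl: 1 × 35.450 = 35.450
  F: 1 × 18.998 = 18.998
  H: 17 × 1.008 = 17.136
  I: 1 × 126.904 = 126.904
  O: 2 × 15.999 = 31.998
Sum: 10×12.011 + 1×35.450 + 1×18.998 + 17×1.008 + 1×126.904 + 2×15.999 = 350.596 → 350.60 g/mol.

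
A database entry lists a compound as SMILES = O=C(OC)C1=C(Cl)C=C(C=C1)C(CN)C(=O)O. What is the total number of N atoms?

Scan the SMILES for N atoms (remember two-letter symbols like Cl and Br are single atoms).
Nitrogen count: 1.

1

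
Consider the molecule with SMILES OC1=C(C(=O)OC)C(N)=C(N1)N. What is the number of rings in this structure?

In SMILES, each pair of matching ring-closure digits denotes one ring-closing bond; the number of such bonds equals the number of independent rings.
Ring-closure bonds here: 1.

1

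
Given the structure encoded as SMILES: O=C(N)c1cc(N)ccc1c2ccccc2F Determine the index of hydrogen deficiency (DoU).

Molecular formula: C13H11FN2O.
DoU = (2C + 2 + N − H − X) / 2, where X is the halogen count and O/S are ignored.
    = (2·13 + 2 + 2 − 11 − 1) / 2 = 18 / 2 = 9.

9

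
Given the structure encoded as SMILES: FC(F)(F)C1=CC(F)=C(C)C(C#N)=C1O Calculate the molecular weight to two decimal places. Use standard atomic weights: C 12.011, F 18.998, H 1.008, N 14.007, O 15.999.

First, the molecular formula is C9H5F4NO (counting implicit H from valence).
  C: 9 × 12.011 = 108.099
  F: 4 × 18.998 = 75.992
  H: 5 × 1.008 = 5.040
  N: 1 × 14.007 = 14.007
  O: 1 × 15.999 = 15.999
Sum: 9×12.011 + 4×18.998 + 5×1.008 + 1×14.007 + 1×15.999 = 219.137 → 219.14 g/mol.

219.14 g/mol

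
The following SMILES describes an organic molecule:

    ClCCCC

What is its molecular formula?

C4H9Cl

Walk through each heavy atom and fill implicit hydrogens from standard valence (C 4, N 3, O 2, S 2, halogen 1):
  atom 1: Cl (halogen, monovalent) → 0 H
  atom 2: C, bond orders sum to 2 (valence 4) → 2 H
  atom 3: C, bond orders sum to 2 (valence 4) → 2 H
  atom 4: C, bond orders sum to 2 (valence 4) → 2 H
  atom 5: C, bond orders sum to 1 (valence 4) → 3 H
Totals → C:4, H:9, Cl:1.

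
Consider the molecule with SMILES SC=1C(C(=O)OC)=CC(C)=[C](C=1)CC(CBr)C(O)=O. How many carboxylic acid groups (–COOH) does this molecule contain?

1

The carboxylic acid motif appears at heavy-atom position 17 in the SMILES.
Other groups present: 1 ester, 1 thiol.
Carboxylic acid count: 1.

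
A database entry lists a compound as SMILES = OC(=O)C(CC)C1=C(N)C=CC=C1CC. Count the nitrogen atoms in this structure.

1

Scan the SMILES for N atoms (remember two-letter symbols like Cl and Br are single atoms).
Nitrogen count: 1.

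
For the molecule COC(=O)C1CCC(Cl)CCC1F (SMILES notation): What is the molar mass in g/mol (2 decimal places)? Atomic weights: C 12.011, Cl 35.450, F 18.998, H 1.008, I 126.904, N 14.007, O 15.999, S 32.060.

208.66 g/mol

First, the molecular formula is C9H14ClFO2 (counting implicit H from valence).
  C: 9 × 12.011 = 108.099
  Cl: 1 × 35.450 = 35.450
  F: 1 × 18.998 = 18.998
  H: 14 × 1.008 = 14.112
  O: 2 × 15.999 = 31.998
Sum: 9×12.011 + 1×35.450 + 1×18.998 + 14×1.008 + 2×15.999 = 208.657 → 208.66 g/mol.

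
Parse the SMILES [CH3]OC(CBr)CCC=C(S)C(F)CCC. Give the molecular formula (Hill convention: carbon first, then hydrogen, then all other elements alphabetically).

Walk through each heavy atom and fill implicit hydrogens from standard valence (C 4, N 3, O 2, S 2, halogen 1):
  atom 1: C with explicit H count 3
  atom 2: O, bond orders sum to 2 (valence 2) → 0 H
  atom 3: C, bond orders sum to 3 (valence 4) → 1 H
  atom 4: C, bond orders sum to 2 (valence 4) → 2 H
  atom 5: Br (halogen, monovalent) → 0 H
  atom 6: C, bond orders sum to 2 (valence 4) → 2 H
  atom 7: C, bond orders sum to 2 (valence 4) → 2 H
  atom 8: C, bond orders sum to 3 (valence 4) → 1 H
  atom 9: C, bond orders sum to 4 (valence 4) → 0 H
  atom 10: S, bond orders sum to 1 (valence 2) → 1 H
  atom 11: C, bond orders sum to 3 (valence 4) → 1 H
  atom 12: F (halogen, monovalent) → 0 H
  atom 13: C, bond orders sum to 2 (valence 4) → 2 H
  atom 14: C, bond orders sum to 2 (valence 4) → 2 H
  atom 15: C, bond orders sum to 1 (valence 4) → 3 H
Totals → C:11, H:20, Br:1, F:1, O:1, S:1.

C11H20BrFOS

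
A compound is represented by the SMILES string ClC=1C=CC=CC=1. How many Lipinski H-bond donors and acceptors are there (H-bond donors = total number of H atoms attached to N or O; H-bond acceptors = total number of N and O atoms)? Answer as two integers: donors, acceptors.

0, 0

Donors: find every N or O and count the H atoms it carries.
  (no N or O atoms present)
Lipinski HBD = 0.
Acceptors: N atoms = 0, O atoms = 0 → HBA = 0.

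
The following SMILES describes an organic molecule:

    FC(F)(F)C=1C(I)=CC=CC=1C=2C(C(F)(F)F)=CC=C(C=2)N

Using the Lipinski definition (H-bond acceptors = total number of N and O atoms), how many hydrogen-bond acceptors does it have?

1

N atoms: 1; O atoms: 0.
Lipinski HBA = 1 + 0 = 1.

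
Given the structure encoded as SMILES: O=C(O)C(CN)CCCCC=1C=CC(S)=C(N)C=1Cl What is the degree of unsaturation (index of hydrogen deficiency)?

5

Molecular formula: C13H19ClN2O2S.
DoU = (2C + 2 + N − H − X) / 2, where X is the halogen count and O/S are ignored.
    = (2·13 + 2 + 2 − 19 − 1) / 2 = 10 / 2 = 5.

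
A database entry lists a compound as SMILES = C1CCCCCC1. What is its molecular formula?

Walk through each heavy atom and fill implicit hydrogens from standard valence (C 4, N 3, O 2, S 2, halogen 1):
  atom 1: C, bond orders sum to 2 (valence 4) → 2 H
  atom 2: C, bond orders sum to 2 (valence 4) → 2 H
  atom 3: C, bond orders sum to 2 (valence 4) → 2 H
  atom 4: C, bond orders sum to 2 (valence 4) → 2 H
  atom 5: C, bond orders sum to 2 (valence 4) → 2 H
  atom 6: C, bond orders sum to 2 (valence 4) → 2 H
  atom 7: C, bond orders sum to 2 (valence 4) → 2 H
Totals → C:7, H:14.

C7H14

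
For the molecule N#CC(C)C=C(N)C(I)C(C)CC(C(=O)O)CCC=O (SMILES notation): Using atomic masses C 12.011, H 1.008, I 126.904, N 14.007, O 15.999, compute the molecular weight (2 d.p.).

First, the molecular formula is C14H21IN2O3 (counting implicit H from valence).
  C: 14 × 12.011 = 168.154
  H: 21 × 1.008 = 21.168
  I: 1 × 126.904 = 126.904
  N: 2 × 14.007 = 28.014
  O: 3 × 15.999 = 47.997
Sum: 14×12.011 + 21×1.008 + 1×126.904 + 2×14.007 + 3×15.999 = 392.237 → 392.24 g/mol.

392.24 g/mol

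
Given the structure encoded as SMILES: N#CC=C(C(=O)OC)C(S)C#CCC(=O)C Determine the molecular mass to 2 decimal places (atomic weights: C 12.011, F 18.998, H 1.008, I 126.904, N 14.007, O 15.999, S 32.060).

237.27 g/mol

First, the molecular formula is C11H11NO3S (counting implicit H from valence).
  C: 11 × 12.011 = 132.121
  H: 11 × 1.008 = 11.088
  N: 1 × 14.007 = 14.007
  O: 3 × 15.999 = 47.997
  S: 1 × 32.060 = 32.060
Sum: 11×12.011 + 11×1.008 + 1×14.007 + 3×15.999 + 1×32.060 = 237.273 → 237.27 g/mol.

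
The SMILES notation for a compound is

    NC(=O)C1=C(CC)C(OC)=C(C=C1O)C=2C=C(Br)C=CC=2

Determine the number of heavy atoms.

Every atom symbol written in the SMILES (organic subset) is one heavy atom; implicit H are not written.
Heavy atoms by element → Br:1, C:16, N:1, O:3.
Total: 21.

21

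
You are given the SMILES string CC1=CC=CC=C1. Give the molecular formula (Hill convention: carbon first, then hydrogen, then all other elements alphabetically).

C7H8

Walk through each heavy atom and fill implicit hydrogens from standard valence (C 4, N 3, O 2, S 2, halogen 1):
  atom 1: C, bond orders sum to 1 (valence 4) → 3 H
  atom 2: C, bond orders sum to 4 (valence 4) → 0 H
  atom 3: C, bond orders sum to 3 (valence 4) → 1 H
  atom 4: C, bond orders sum to 3 (valence 4) → 1 H
  atom 5: C, bond orders sum to 3 (valence 4) → 1 H
  atom 6: C, bond orders sum to 3 (valence 4) → 1 H
  atom 7: C, bond orders sum to 3 (valence 4) → 1 H
Totals → C:7, H:8.
In Hill order: C7H8.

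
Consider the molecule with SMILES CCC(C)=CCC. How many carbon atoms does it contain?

Count every carbon token in the SMILES (each C, including those in ring-closure positions and inside branches).
Carbon count: 7.

7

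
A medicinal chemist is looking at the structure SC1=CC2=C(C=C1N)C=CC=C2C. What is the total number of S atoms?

1

Scan the SMILES for S atoms (remember two-letter symbols like Cl and Br are single atoms).
Sulfur count: 1.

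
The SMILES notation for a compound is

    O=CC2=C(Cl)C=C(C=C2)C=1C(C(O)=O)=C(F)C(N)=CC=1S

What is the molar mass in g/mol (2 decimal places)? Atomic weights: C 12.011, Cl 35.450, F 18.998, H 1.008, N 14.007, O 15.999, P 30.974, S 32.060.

First, the molecular formula is C14H9ClFNO3S (counting implicit H from valence).
  C: 14 × 12.011 = 168.154
  Cl: 1 × 35.450 = 35.450
  F: 1 × 18.998 = 18.998
  H: 9 × 1.008 = 9.072
  N: 1 × 14.007 = 14.007
  O: 3 × 15.999 = 47.997
  S: 1 × 32.060 = 32.060
Sum: 14×12.011 + 1×35.450 + 1×18.998 + 9×1.008 + 1×14.007 + 3×15.999 + 1×32.060 = 325.738 → 325.74 g/mol.

325.74 g/mol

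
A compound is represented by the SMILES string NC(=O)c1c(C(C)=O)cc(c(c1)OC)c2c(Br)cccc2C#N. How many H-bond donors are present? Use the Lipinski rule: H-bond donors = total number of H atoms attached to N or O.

Donors: find every N or O and count the H atoms it carries.
  atom 1 (N): bond orders sum to 1 → 2 H
  atom 3 (O): bond orders sum to 2 → 0 H
  atom 8 (O): bond orders sum to 2 → 0 H
  atom 13 (O): bond orders sum to 2 → 0 H
  atom 23 (N): bond orders sum to 3 → 0 H
Lipinski HBD = 2.

2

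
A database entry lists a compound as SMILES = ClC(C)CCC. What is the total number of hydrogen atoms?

11

Walk through each heavy atom and fill implicit hydrogens from standard valence (C 4, N 3, O 2, S 2, halogen 1):
  atom 1: Cl (halogen, monovalent) → 0 H
  atom 2: C, bond orders sum to 3 (valence 4) → 1 H
  atom 3: C, bond orders sum to 1 (valence 4) → 3 H
  atom 4: C, bond orders sum to 2 (valence 4) → 2 H
  atom 5: C, bond orders sum to 2 (valence 4) → 2 H
  atom 6: C, bond orders sum to 1 (valence 4) → 3 H
Total hydrogens: 11.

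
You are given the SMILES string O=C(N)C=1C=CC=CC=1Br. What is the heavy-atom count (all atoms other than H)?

Every atom symbol written in the SMILES (organic subset) is one heavy atom; implicit H are not written.
Heavy atoms by element → Br:1, C:7, N:1, O:1.
Total: 10.

10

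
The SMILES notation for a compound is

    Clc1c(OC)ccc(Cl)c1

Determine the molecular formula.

Walk through each heavy atom and fill implicit hydrogens from standard valence (C 4, N 3, O 2, S 2, halogen 1); for lowercase aromatic atoms, an aromatic c carries 1 H when it has two neighbours and 0 H with three, and aromatic n carries 0 H:
  atom 1: Cl (halogen, monovalent) → 0 H
  atom 2: aromatic c, 3 neighbours → 0 H
  atom 3: aromatic c, 3 neighbours → 0 H
  atom 4: O, bond orders sum to 2 (valence 2) → 0 H
  atom 5: C, bond orders sum to 1 (valence 4) → 3 H
  atom 6: aromatic c, 2 neighbours → 1 H
  atom 7: aromatic c, 2 neighbours → 1 H
  atom 8: aromatic c, 3 neighbours → 0 H
  atom 9: Cl (halogen, monovalent) → 0 H
  atom 10: aromatic c, 2 neighbours → 1 H
Totals → C:7, H:6, Cl:2, O:1.

C7H6Cl2O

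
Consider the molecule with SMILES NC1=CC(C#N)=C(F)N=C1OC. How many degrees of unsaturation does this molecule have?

6

Degree of unsaturation = (number of rings) + (number of π bonds).
Ring closures in the SMILES: 1.
π bonds: 3 double bonds (each 1 DoU), 1 triple bond (each 2 DoU) → 5 DoU from unsaturation.
Total DoU = 1 + 5 = 6.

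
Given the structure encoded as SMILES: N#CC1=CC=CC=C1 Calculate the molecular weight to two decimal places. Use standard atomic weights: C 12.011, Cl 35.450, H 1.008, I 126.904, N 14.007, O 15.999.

103.12 g/mol

First, the molecular formula is C7H5N (counting implicit H from valence).
  C: 7 × 12.011 = 84.077
  H: 5 × 1.008 = 5.040
  N: 1 × 14.007 = 14.007
Sum: 7×12.011 + 5×1.008 + 1×14.007 = 103.124 → 103.12 g/mol.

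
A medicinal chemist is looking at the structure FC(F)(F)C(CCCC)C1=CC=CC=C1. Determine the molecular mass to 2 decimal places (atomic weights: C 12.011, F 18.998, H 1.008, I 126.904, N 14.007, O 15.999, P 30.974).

First, the molecular formula is C12H15F3 (counting implicit H from valence).
  C: 12 × 12.011 = 144.132
  F: 3 × 18.998 = 56.994
  H: 15 × 1.008 = 15.120
Sum: 12×12.011 + 3×18.998 + 15×1.008 = 216.246 → 216.25 g/mol.

216.25 g/mol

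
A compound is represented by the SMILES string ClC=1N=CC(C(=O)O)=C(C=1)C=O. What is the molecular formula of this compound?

Walk through each heavy atom and fill implicit hydrogens from standard valence (C 4, N 3, O 2, S 2, halogen 1):
  atom 1: Cl (halogen, monovalent) → 0 H
  atom 2: C, bond orders sum to 4 (valence 4) → 0 H
  atom 3: N, bond orders sum to 3 (valence 3) → 0 H
  atom 4: C, bond orders sum to 3 (valence 4) → 1 H
  atom 5: C, bond orders sum to 4 (valence 4) → 0 H
  atom 6: C, bond orders sum to 4 (valence 4) → 0 H
  atom 7: O, bond orders sum to 2 (valence 2) → 0 H
  atom 8: O, bond orders sum to 1 (valence 2) → 1 H
  atom 9: C, bond orders sum to 4 (valence 4) → 0 H
  atom 10: C, bond orders sum to 3 (valence 4) → 1 H
  atom 11: C, bond orders sum to 3 (valence 4) → 1 H
  atom 12: O, bond orders sum to 2 (valence 2) → 0 H
Totals → C:7, H:4, Cl:1, N:1, O:3.
In Hill order: C7H4ClNO3.

C7H4ClNO3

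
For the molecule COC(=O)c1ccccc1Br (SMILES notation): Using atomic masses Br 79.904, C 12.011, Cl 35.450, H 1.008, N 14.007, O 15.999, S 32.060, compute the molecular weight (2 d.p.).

215.05 g/mol

First, the molecular formula is C8H7BrO2 (counting implicit H from valence).
  Br: 1 × 79.904 = 79.904
  C: 8 × 12.011 = 96.088
  H: 7 × 1.008 = 7.056
  O: 2 × 15.999 = 31.998
Sum: 1×79.904 + 8×12.011 + 7×1.008 + 2×15.999 = 215.046 → 215.05 g/mol.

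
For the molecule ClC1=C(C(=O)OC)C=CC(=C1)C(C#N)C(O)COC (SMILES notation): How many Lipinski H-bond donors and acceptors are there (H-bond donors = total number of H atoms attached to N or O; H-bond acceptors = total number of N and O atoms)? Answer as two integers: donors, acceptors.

1, 5

Donors: find every N or O and count the H atoms it carries.
  atom 5 (O): bond orders sum to 2 → 0 H
  atom 6 (O): bond orders sum to 2 → 0 H
  atom 14 (N): bond orders sum to 3 → 0 H
  atom 16 (O): bond orders sum to 1 → 1 H
  atom 18 (O): bond orders sum to 2 → 0 H
Lipinski HBD = 1.
Acceptors: N atoms = 1, O atoms = 4 → HBA = 5.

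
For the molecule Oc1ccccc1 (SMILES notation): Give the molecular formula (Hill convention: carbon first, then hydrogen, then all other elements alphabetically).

Walk through each heavy atom and fill implicit hydrogens from standard valence (C 4, N 3, O 2, S 2, halogen 1); for lowercase aromatic atoms, an aromatic c carries 1 H when it has two neighbours and 0 H with three, and aromatic n carries 0 H:
  atom 1: O, bond orders sum to 1 (valence 2) → 1 H
  atom 2: aromatic c, 3 neighbours → 0 H
  atom 3: aromatic c, 2 neighbours → 1 H
  atom 4: aromatic c, 2 neighbours → 1 H
  atom 5: aromatic c, 2 neighbours → 1 H
  atom 6: aromatic c, 2 neighbours → 1 H
  atom 7: aromatic c, 2 neighbours → 1 H
Totals → C:6, H:6, O:1.
In Hill order: C6H6O.

C6H6O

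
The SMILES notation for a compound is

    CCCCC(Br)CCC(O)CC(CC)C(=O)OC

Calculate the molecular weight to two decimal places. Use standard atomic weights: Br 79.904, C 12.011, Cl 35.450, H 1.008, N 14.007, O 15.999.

First, the molecular formula is C14H27BrO3 (counting implicit H from valence).
  Br: 1 × 79.904 = 79.904
  C: 14 × 12.011 = 168.154
  H: 27 × 1.008 = 27.216
  O: 3 × 15.999 = 47.997
Sum: 1×79.904 + 14×12.011 + 27×1.008 + 3×15.999 = 323.271 → 323.27 g/mol.

323.27 g/mol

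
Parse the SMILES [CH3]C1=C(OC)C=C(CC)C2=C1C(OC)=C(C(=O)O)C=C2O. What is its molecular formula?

Walk through each heavy atom and fill implicit hydrogens from standard valence (C 4, N 3, O 2, S 2, halogen 1):
  atom 1: C with explicit H count 3
  atom 2: C, bond orders sum to 4 (valence 4) → 0 H
  atom 3: C, bond orders sum to 4 (valence 4) → 0 H
  atom 4: O, bond orders sum to 2 (valence 2) → 0 H
  atom 5: C, bond orders sum to 1 (valence 4) → 3 H
  atom 6: C, bond orders sum to 3 (valence 4) → 1 H
  atom 7: C, bond orders sum to 4 (valence 4) → 0 H
  atom 8: C, bond orders sum to 2 (valence 4) → 2 H
  atom 9: C, bond orders sum to 1 (valence 4) → 3 H
  atom 10: C, bond orders sum to 4 (valence 4) → 0 H
  atom 11: C, bond orders sum to 4 (valence 4) → 0 H
  atom 12: C, bond orders sum to 4 (valence 4) → 0 H
  atom 13: O, bond orders sum to 2 (valence 2) → 0 H
  atom 14: C, bond orders sum to 1 (valence 4) → 3 H
  atom 15: C, bond orders sum to 4 (valence 4) → 0 H
  atom 16: C, bond orders sum to 4 (valence 4) → 0 H
  atom 17: O, bond orders sum to 2 (valence 2) → 0 H
  atom 18: O, bond orders sum to 1 (valence 2) → 1 H
  atom 19: C, bond orders sum to 3 (valence 4) → 1 H
  atom 20: C, bond orders sum to 4 (valence 4) → 0 H
  atom 21: O, bond orders sum to 1 (valence 2) → 1 H
Totals → C:16, H:18, O:5.
In Hill order: C16H18O5.

C16H18O5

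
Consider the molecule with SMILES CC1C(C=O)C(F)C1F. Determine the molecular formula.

C6H8F2O

Walk through each heavy atom and fill implicit hydrogens from standard valence (C 4, N 3, O 2, S 2, halogen 1):
  atom 1: C, bond orders sum to 1 (valence 4) → 3 H
  atom 2: C, bond orders sum to 3 (valence 4) → 1 H
  atom 3: C, bond orders sum to 3 (valence 4) → 1 H
  atom 4: C, bond orders sum to 3 (valence 4) → 1 H
  atom 5: O, bond orders sum to 2 (valence 2) → 0 H
  atom 6: C, bond orders sum to 3 (valence 4) → 1 H
  atom 7: F (halogen, monovalent) → 0 H
  atom 8: C, bond orders sum to 3 (valence 4) → 1 H
  atom 9: F (halogen, monovalent) → 0 H
Totals → C:6, H:8, F:2, O:1.
In Hill order: C6H8F2O.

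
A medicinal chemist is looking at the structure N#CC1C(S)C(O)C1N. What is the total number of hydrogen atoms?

8

Walk through each heavy atom and fill implicit hydrogens from standard valence (C 4, N 3, O 2, S 2, halogen 1):
  atom 1: N, bond orders sum to 3 (valence 3) → 0 H
  atom 2: C, bond orders sum to 4 (valence 4) → 0 H
  atom 3: C, bond orders sum to 3 (valence 4) → 1 H
  atom 4: C, bond orders sum to 3 (valence 4) → 1 H
  atom 5: S, bond orders sum to 1 (valence 2) → 1 H
  atom 6: C, bond orders sum to 3 (valence 4) → 1 H
  atom 7: O, bond orders sum to 1 (valence 2) → 1 H
  atom 8: C, bond orders sum to 3 (valence 4) → 1 H
  atom 9: N, bond orders sum to 1 (valence 3) → 2 H
Total hydrogens: 8.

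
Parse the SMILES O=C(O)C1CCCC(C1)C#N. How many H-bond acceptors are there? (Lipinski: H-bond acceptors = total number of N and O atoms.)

3

N atoms: 1; O atoms: 2.
Lipinski HBA = 1 + 2 = 3.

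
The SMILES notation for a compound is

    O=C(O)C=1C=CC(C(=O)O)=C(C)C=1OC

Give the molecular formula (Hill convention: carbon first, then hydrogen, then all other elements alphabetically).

C10H10O5

Walk through each heavy atom and fill implicit hydrogens from standard valence (C 4, N 3, O 2, S 2, halogen 1):
  atom 1: O, bond orders sum to 2 (valence 2) → 0 H
  atom 2: C, bond orders sum to 4 (valence 4) → 0 H
  atom 3: O, bond orders sum to 1 (valence 2) → 1 H
  atom 4: C, bond orders sum to 4 (valence 4) → 0 H
  atom 5: C, bond orders sum to 3 (valence 4) → 1 H
  atom 6: C, bond orders sum to 3 (valence 4) → 1 H
  atom 7: C, bond orders sum to 4 (valence 4) → 0 H
  atom 8: C, bond orders sum to 4 (valence 4) → 0 H
  atom 9: O, bond orders sum to 2 (valence 2) → 0 H
  atom 10: O, bond orders sum to 1 (valence 2) → 1 H
  atom 11: C, bond orders sum to 4 (valence 4) → 0 H
  atom 12: C, bond orders sum to 1 (valence 4) → 3 H
  atom 13: C, bond orders sum to 4 (valence 4) → 0 H
  atom 14: O, bond orders sum to 2 (valence 2) → 0 H
  atom 15: C, bond orders sum to 1 (valence 4) → 3 H
Totals → C:10, H:10, O:5.
In Hill order: C10H10O5.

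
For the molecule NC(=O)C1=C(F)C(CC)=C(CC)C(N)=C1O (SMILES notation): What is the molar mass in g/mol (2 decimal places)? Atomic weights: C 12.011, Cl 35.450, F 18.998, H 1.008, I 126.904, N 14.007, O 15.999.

First, the molecular formula is C11H15FN2O2 (counting implicit H from valence).
  C: 11 × 12.011 = 132.121
  F: 1 × 18.998 = 18.998
  H: 15 × 1.008 = 15.120
  N: 2 × 14.007 = 28.014
  O: 2 × 15.999 = 31.998
Sum: 11×12.011 + 1×18.998 + 15×1.008 + 2×14.007 + 2×15.999 = 226.251 → 226.25 g/mol.

226.25 g/mol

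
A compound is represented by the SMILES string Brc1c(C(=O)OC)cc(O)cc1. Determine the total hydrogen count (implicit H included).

7

Walk through each heavy atom and fill implicit hydrogens from standard valence (C 4, N 3, O 2, S 2, halogen 1); for lowercase aromatic atoms, an aromatic c carries 1 H when it has two neighbours and 0 H with three, and aromatic n carries 0 H:
  atom 1: Br (halogen, monovalent) → 0 H
  atom 2: aromatic c, 3 neighbours → 0 H
  atom 3: aromatic c, 3 neighbours → 0 H
  atom 4: C, bond orders sum to 4 (valence 4) → 0 H
  atom 5: O, bond orders sum to 2 (valence 2) → 0 H
  atom 6: O, bond orders sum to 2 (valence 2) → 0 H
  atom 7: C, bond orders sum to 1 (valence 4) → 3 H
  atom 8: aromatic c, 2 neighbours → 1 H
  atom 9: aromatic c, 3 neighbours → 0 H
  atom 10: O, bond orders sum to 1 (valence 2) → 1 H
  atom 11: aromatic c, 2 neighbours → 1 H
  atom 12: aromatic c, 2 neighbours → 1 H
Total hydrogens: 7.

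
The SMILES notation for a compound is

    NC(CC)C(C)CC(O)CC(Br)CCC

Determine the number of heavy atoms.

15

Every atom symbol written in the SMILES (organic subset) is one heavy atom; implicit H are not written.
Heavy atoms by element → Br:1, C:12, N:1, O:1.
Total: 15.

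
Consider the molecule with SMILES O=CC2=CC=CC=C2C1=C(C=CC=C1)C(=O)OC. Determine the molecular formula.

Walk through each heavy atom and fill implicit hydrogens from standard valence (C 4, N 3, O 2, S 2, halogen 1):
  atom 1: O, bond orders sum to 2 (valence 2) → 0 H
  atom 2: C, bond orders sum to 3 (valence 4) → 1 H
  atom 3: C, bond orders sum to 4 (valence 4) → 0 H
  atom 4: C, bond orders sum to 3 (valence 4) → 1 H
  atom 5: C, bond orders sum to 3 (valence 4) → 1 H
  atom 6: C, bond orders sum to 3 (valence 4) → 1 H
  atom 7: C, bond orders sum to 3 (valence 4) → 1 H
  atom 8: C, bond orders sum to 4 (valence 4) → 0 H
  atom 9: C, bond orders sum to 4 (valence 4) → 0 H
  atom 10: C, bond orders sum to 4 (valence 4) → 0 H
  atom 11: C, bond orders sum to 3 (valence 4) → 1 H
  atom 12: C, bond orders sum to 3 (valence 4) → 1 H
  atom 13: C, bond orders sum to 3 (valence 4) → 1 H
  atom 14: C, bond orders sum to 3 (valence 4) → 1 H
  atom 15: C, bond orders sum to 4 (valence 4) → 0 H
  atom 16: O, bond orders sum to 2 (valence 2) → 0 H
  atom 17: O, bond orders sum to 2 (valence 2) → 0 H
  atom 18: C, bond orders sum to 1 (valence 4) → 3 H
Totals → C:15, H:12, O:3.

C15H12O3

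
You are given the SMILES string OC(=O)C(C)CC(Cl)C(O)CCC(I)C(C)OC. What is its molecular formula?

Walk through each heavy atom and fill implicit hydrogens from standard valence (C 4, N 3, O 2, S 2, halogen 1):
  atom 1: O, bond orders sum to 1 (valence 2) → 1 H
  atom 2: C, bond orders sum to 4 (valence 4) → 0 H
  atom 3: O, bond orders sum to 2 (valence 2) → 0 H
  atom 4: C, bond orders sum to 3 (valence 4) → 1 H
  atom 5: C, bond orders sum to 1 (valence 4) → 3 H
  atom 6: C, bond orders sum to 2 (valence 4) → 2 H
  atom 7: C, bond orders sum to 3 (valence 4) → 1 H
  atom 8: Cl (halogen, monovalent) → 0 H
  atom 9: C, bond orders sum to 3 (valence 4) → 1 H
  atom 10: O, bond orders sum to 1 (valence 2) → 1 H
  atom 11: C, bond orders sum to 2 (valence 4) → 2 H
  atom 12: C, bond orders sum to 2 (valence 4) → 2 H
  atom 13: C, bond orders sum to 3 (valence 4) → 1 H
  atom 14: I (halogen, monovalent) → 0 H
  atom 15: C, bond orders sum to 3 (valence 4) → 1 H
  atom 16: C, bond orders sum to 1 (valence 4) → 3 H
  atom 17: O, bond orders sum to 2 (valence 2) → 0 H
  atom 18: C, bond orders sum to 1 (valence 4) → 3 H
Totals → C:12, H:22, Cl:1, I:1, O:4.

C12H22ClIO4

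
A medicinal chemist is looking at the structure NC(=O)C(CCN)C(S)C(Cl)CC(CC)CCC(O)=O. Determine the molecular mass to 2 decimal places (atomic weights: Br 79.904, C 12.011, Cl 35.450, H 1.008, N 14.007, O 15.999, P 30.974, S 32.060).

324.86 g/mol

First, the molecular formula is C13H25ClN2O3S (counting implicit H from valence).
  C: 13 × 12.011 = 156.143
  Cl: 1 × 35.450 = 35.450
  H: 25 × 1.008 = 25.200
  N: 2 × 14.007 = 28.014
  O: 3 × 15.999 = 47.997
  S: 1 × 32.060 = 32.060
Sum: 13×12.011 + 1×35.450 + 25×1.008 + 2×14.007 + 3×15.999 + 1×32.060 = 324.864 → 324.86 g/mol.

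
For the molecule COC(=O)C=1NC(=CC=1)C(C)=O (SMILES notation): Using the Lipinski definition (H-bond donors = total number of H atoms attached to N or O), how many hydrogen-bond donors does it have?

1

Donors: find every N or O and count the H atoms it carries.
  atom 2 (O): bond orders sum to 2 → 0 H
  atom 4 (O): bond orders sum to 2 → 0 H
  atom 6 (N): bond orders sum to 2 → 1 H
  atom 12 (O): bond orders sum to 2 → 0 H
Lipinski HBD = 1.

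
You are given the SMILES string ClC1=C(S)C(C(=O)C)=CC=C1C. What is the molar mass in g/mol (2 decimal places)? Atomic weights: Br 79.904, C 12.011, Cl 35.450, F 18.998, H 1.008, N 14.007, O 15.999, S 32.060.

First, the molecular formula is C9H9ClOS (counting implicit H from valence).
  C: 9 × 12.011 = 108.099
  Cl: 1 × 35.450 = 35.450
  H: 9 × 1.008 = 9.072
  O: 1 × 15.999 = 15.999
  S: 1 × 32.060 = 32.060
Sum: 9×12.011 + 1×35.450 + 9×1.008 + 1×15.999 + 1×32.060 = 200.680 → 200.68 g/mol.

200.68 g/mol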